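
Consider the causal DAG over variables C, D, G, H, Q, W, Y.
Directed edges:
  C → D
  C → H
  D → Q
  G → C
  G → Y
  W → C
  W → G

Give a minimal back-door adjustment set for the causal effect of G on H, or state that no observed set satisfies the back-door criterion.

desc(G)\{G}={C,D,H,Q,Y}; candidates ⊆ {W}.
size 0: {}; under {} G still reaches {C,D,H,Q,W} ∋ H.
{W}: G⊥H given {W} in G with G→· removed — back-door holds.

G→H: minimal back-door set {W}.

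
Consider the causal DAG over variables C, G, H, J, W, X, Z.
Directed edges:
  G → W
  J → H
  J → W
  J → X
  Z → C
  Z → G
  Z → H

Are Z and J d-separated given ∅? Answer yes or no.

Yes — Z ⊥ J | ∅.

Bayes-Ball from Z | ∅ reaches {C,G,H,W}.
J ∉ reach(Z|∅) ⇒ Z ⊥ J | ∅.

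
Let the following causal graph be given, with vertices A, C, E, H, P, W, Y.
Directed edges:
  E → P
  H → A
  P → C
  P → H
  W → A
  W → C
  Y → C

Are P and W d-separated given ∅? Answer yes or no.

Yes — P ⊥ W | ∅.

Bayes-Ball from P | ∅ reaches {A,C,E,H}.
W ∉ reach(P|∅) ⇒ P ⊥ W | ∅.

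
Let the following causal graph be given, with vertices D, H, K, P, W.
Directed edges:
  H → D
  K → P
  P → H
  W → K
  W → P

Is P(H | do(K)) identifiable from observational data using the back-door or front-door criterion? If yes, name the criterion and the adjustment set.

desc(K)\{K}={D,H,P}; candidates ⊆ {W}.
size 0: {}; under {} K still reaches {D,H,P,W} ∋ H.
{W}: K⊥H given {W} in G with K→· removed — back-door holds.
P(H|do(K)) = Σ_{W} P(H|K,W)·P(W).

P(H|do(K)): backdoor, adjust for {W}.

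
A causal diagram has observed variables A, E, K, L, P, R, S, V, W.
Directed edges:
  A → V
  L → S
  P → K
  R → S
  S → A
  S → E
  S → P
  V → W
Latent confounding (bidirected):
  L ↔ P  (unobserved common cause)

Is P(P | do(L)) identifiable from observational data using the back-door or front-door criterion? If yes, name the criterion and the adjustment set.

desc(L)\{L}={A,E,K,P,S,V,W}; candidates ⊆ {R}.
L↔P: latent back-door arc(s) into L.
size 0: {}; under {} L still reaches {K,P} ∋ P.
size 1: {R}; under {R} L still reaches {K,P} ∋ P.
L↔P cannot be blocked by any observed set — no back-door set.
{S}: (i) intercepts every directed L→P path; (ii) no back-door L→{S}; (iii) {L} blocks every back-door {S}→P. Front-door holds.
P(P|do(L)) = Σ_{S} P(S|L) Σ_{L'} P(P|S,L')P(L').

P(P|do(L)): frontdoor, adjust for {S}.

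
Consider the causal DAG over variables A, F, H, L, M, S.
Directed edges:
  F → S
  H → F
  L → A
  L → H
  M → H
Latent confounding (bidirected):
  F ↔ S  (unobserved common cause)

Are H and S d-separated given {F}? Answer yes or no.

No — H and S are d-connected given {F}.

Bayes-Ball from H | {F} reaches {A,L,M,S}.
S ∈ reach(H|{F}) ⇒ H ⊥̸ S | {F}.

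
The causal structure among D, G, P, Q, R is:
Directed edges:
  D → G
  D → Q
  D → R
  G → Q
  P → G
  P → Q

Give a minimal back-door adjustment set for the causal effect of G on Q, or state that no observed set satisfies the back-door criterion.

desc(G)\{G}={Q}; candidates ⊆ {D,P,R}.
size 0: {}; under {} G still reaches {D,P,Q,R} ∋ Q.
size 1: {D}, {P}, {R}; under {D} G still reaches {P,Q} ∋ Q.
{D,P}: G⊥Q given {D,P} in G with G→· removed — back-door holds.

G→Q: minimal back-door set {D, P}.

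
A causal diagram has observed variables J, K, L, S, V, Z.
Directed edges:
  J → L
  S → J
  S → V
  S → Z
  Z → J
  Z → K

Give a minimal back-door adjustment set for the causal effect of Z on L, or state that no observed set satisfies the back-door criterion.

Z→L: minimal back-door set {S}.

desc(Z)\{Z}={J,K,L}; candidates ⊆ {S,V}.
size 0: {}; under {} Z still reaches {J,L,S,V} ∋ L.
{S}: Z⊥L given {S} in G with Z→· removed — back-door holds.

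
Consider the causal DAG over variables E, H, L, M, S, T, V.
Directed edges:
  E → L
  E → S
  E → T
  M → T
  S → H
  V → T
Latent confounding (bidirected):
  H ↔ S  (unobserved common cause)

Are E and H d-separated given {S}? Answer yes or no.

Bayes-Ball from E | {S} reaches {H,L,T}.
H ∈ reach(E|{S}) ⇒ E ⊥̸ H | {S}.

No — E and H are d-connected given {S}.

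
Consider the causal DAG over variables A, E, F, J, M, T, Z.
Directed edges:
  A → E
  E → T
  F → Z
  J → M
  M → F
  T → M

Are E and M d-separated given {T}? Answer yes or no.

Yes — E ⊥ M | {T}.

Bayes-Ball from E | {T} reaches {A}.
M ∉ reach(E|{T}) ⇒ E ⊥ M | {T}.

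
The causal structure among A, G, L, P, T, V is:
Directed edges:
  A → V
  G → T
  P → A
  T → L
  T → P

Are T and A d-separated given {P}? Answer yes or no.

Yes — T ⊥ A | {P}.

Bayes-Ball from T | {P} reaches {G,L}.
A ∉ reach(T|{P}) ⇒ T ⊥ A | {P}.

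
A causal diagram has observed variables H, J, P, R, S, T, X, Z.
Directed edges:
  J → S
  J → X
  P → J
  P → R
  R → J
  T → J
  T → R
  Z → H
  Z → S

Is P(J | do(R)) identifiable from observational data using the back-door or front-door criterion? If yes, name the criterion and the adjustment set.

desc(R)\{R}={J,S,X}; candidates ⊆ {H,P,T,Z}.
size 0: {}; under {} R still reaches {J,P,S,T,X} ∋ J.
size 1: {H}, {P}, {T} …(+1); under {H} R still reaches {J,P,S,T,X} ∋ J.
{P,T}: R⊥J given {P,T} in G with R→· removed — back-door holds.
P(J|do(R)) = Σ_{P,T} P(J|R,P,T)·P(P,T).

P(J|do(R)): backdoor, adjust for {P, T}.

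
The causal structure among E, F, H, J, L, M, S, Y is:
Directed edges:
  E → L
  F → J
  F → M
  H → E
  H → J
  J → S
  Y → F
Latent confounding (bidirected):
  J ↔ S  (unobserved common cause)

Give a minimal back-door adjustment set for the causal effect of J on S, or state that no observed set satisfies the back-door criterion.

desc(J)\{J}={S}; candidates ⊆ {E,F,H,L,M,Y}.
J↔S: latent back-door arc(s) into J.
size 0: {}; under {} J still reaches {E,F,H,L,M,S,Y} ∋ S.
size 1: {E}, {F}, {H} …(+3); under {E} J still reaches {F,H,M,S,Y} ∋ S.
size 2: {E,F}, {E,H}, {E,L} …(+12); under {E,F} J still reaches {H,S} ∋ S.
J↔S cannot be blocked by any observed set — no back-door set.

J→S: no observed back-door set.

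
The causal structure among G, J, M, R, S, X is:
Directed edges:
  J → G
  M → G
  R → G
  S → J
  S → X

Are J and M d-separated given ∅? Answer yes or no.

Yes — J ⊥ M | ∅.

Bayes-Ball from J | ∅ reaches {G,S,X}.
M ∉ reach(J|∅) ⇒ J ⊥ M | ∅.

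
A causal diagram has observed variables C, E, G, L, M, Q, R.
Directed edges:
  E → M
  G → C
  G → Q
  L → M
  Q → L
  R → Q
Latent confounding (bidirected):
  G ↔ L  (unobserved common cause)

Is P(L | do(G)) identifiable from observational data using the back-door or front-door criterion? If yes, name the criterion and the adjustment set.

desc(G)\{G}={C,L,M,Q}; candidates ⊆ {E,R}.
G↔L: latent back-door arc(s) into G.
size 0: {}; under {} G still reaches {L,M} ∋ L.
size 1: {E}, {R}; under {E} G still reaches {L,M} ∋ L.
size 2: {E,R}; under {E,R} G still reaches {L,M} ∋ L.
G↔L cannot be blocked by any observed set — no back-door set.
{Q}: (i) intercepts every directed G→L path; (ii) no back-door G→{Q}; (iii) {G} blocks every back-door {Q}→L. Front-door holds.
P(L|do(G)) = Σ_{Q} P(Q|G) Σ_{G'} P(L|Q,G')P(G').

P(L|do(G)): frontdoor, adjust for {Q}.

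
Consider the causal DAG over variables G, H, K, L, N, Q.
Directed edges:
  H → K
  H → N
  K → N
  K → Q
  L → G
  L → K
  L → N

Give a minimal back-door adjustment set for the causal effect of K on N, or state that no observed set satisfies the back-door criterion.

K→N: minimal back-door set {H, L}.

desc(K)\{K}={N,Q}; candidates ⊆ {G,H,L}.
size 0: {}; under {} K still reaches {G,H,L,N} ∋ N.
size 1: {G}, {H}, {L}; under {G} K still reaches {H,L,N} ∋ N.
{H,L}: K⊥N given {H,L} in G with K→· removed — back-door holds.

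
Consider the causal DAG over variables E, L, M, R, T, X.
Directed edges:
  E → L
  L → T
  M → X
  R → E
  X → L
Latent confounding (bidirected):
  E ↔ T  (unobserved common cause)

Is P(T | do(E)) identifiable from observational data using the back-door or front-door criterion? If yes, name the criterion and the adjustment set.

desc(E)\{E}={L,T}; candidates ⊆ {M,R,X}.
E↔T: latent back-door arc(s) into E.
size 0: {}; under {} E still reaches {R,T} ∋ T.
size 1: {M}, {R}, {X}; under {M} E still reaches {R,T} ∋ T.
size 2: {M,R}, {M,X}, {R,X}; under {M,R} E still reaches {T} ∋ T.
E↔T cannot be blocked by any observed set — no back-door set.
{L}: (i) intercepts every directed E→T path; (ii) no back-door E→{L}; (iii) {E} blocks every back-door {L}→T. Front-door holds.
P(T|do(E)) = Σ_{L} P(L|E) Σ_{E'} P(T|L,E')P(E').

P(T|do(E)): frontdoor, adjust for {L}.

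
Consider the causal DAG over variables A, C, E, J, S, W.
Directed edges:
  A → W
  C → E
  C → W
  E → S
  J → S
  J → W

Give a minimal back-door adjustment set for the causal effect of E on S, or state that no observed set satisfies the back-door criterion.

desc(E)\{E}={S}; candidates ⊆ {A,C,J,W}.
∅: E⊥S given ∅ in G with E→· removed — back-door holds.

E→S: minimal back-door set ∅.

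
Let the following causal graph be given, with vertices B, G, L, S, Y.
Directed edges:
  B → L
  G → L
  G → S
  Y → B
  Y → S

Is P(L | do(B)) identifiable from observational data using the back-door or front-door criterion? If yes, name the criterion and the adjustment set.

P(L|do(B)): backdoor, adjust for ∅.

desc(B)\{B}={L}; candidates ⊆ {G,S,Y}.
∅: B⊥L given ∅ in G with B→· removed — back-door holds.
P(L|do(B)) = P(L|B) — no adjustment needed.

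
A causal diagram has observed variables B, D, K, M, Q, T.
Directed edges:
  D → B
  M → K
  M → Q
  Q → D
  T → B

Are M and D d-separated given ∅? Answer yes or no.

Bayes-Ball from M | ∅ reaches {B,D,K,Q}.
D ∈ reach(M|∅) ⇒ M ⊥̸ D | ∅.

No — M and D are d-connected given ∅.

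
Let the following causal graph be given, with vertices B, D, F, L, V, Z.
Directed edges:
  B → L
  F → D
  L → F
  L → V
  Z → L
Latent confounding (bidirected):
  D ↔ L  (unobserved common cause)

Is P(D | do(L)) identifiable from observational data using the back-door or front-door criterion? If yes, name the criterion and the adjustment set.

P(D|do(L)): frontdoor, adjust for {F}.

desc(L)\{L}={D,F,V}; candidates ⊆ {B,Z}.
L↔D: latent back-door arc(s) into L.
size 0: {}; under {} L still reaches {B,D,Z} ∋ D.
size 1: {B}, {Z}; under {B} L still reaches {D,Z} ∋ D.
size 2: {B,Z}; under {B,Z} L still reaches {D} ∋ D.
L↔D cannot be blocked by any observed set — no back-door set.
{F}: (i) intercepts every directed L→D path; (ii) no back-door L→{F}; (iii) {L} blocks every back-door {F}→D. Front-door holds.
P(D|do(L)) = Σ_{F} P(F|L) Σ_{L'} P(D|F,L')P(L').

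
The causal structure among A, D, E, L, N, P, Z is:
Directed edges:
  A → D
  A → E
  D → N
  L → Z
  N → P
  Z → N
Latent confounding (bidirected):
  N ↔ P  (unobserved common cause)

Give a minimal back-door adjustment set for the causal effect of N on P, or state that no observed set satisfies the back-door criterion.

N→P: no observed back-door set.

desc(N)\{N}={P}; candidates ⊆ {A,D,E,L,Z}.
N↔P: latent back-door arc(s) into N.
size 0: {}; under {} N still reaches {A,D,E,L,P,Z} ∋ P.
size 1: {A}, {D}, {E} …(+2); under {A} N still reaches {D,L,P,Z} ∋ P.
size 2: {A,D}, {A,E}, {A,L} …(+7); under {A,D} N still reaches {L,P,Z} ∋ P.
N↔P cannot be blocked by any observed set — no back-door set.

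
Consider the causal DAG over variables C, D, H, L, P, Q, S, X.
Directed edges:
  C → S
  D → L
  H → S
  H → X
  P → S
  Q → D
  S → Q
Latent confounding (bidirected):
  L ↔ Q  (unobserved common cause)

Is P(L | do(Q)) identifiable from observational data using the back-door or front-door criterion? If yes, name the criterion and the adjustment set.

desc(Q)\{Q}={D,L}; candidates ⊆ {C,H,P,S,X}.
Q↔L: latent back-door arc(s) into Q.
size 0: {}; under {} Q still reaches {C,H,L,P,S,X} ∋ L.
size 1: {C}, {H}, {P} …(+2); under {C} Q still reaches {H,L,P,S,X} ∋ L.
size 2: {C,H}, {C,P}, {C,S} …(+7); under {C,H} Q still reaches {L,P,S} ∋ L.
Q↔L cannot be blocked by any observed set — no back-door set.
{D}: (i) intercepts every directed Q→L path; (ii) no back-door Q→{D}; (iii) {Q} blocks every back-door {D}→L. Front-door holds.
P(L|do(Q)) = Σ_{D} P(D|Q) Σ_{Q'} P(L|D,Q')P(Q').

P(L|do(Q)): frontdoor, adjust for {D}.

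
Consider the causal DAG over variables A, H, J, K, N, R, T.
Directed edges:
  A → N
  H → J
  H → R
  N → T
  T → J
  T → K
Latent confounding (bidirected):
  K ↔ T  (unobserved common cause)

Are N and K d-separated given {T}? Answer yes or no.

No — N and K are d-connected given {T}.

Bayes-Ball from N | {T} reaches {A,K}.
K ∈ reach(N|{T}) ⇒ N ⊥̸ K | {T}.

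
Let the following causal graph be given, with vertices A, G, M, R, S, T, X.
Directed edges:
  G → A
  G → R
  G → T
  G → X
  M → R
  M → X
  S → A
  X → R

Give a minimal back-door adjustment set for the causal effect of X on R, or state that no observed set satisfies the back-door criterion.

desc(X)\{X}={R}; candidates ⊆ {A,G,M,S,T}.
size 0: {}; under {} X still reaches {A,G,M,R,T} ∋ R.
size 1: {A}, {G}, {M} …(+2); under {A} X still reaches {G,M,R,S,T} ∋ R.
{G,M}: X⊥R given {G,M} in G with X→· removed — back-door holds.

X→R: minimal back-door set {G, M}.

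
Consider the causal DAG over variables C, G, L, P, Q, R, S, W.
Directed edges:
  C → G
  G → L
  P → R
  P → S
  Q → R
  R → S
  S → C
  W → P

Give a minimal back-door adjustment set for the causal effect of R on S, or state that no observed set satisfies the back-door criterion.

desc(R)\{R}={C,G,L,S}; candidates ⊆ {P,Q,W}.
size 0: {}; under {} R still reaches {C,G,L,P,Q,S,W} ∋ S.
{P}: R⊥S given {P} in G with R→· removed — back-door holds.

R→S: minimal back-door set {P}.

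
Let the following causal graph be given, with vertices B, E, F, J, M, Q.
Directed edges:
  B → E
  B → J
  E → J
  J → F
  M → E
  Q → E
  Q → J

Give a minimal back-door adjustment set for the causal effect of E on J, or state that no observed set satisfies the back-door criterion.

desc(E)\{E}={F,J}; candidates ⊆ {B,M,Q}.
size 0: {}; under {} E still reaches {B,F,J,M,Q} ∋ J.
size 1: {B}, {M}, {Q}; under {B} E still reaches {F,J,M,Q} ∋ J.
{B,Q}: E⊥J given {B,Q} in G with E→· removed — back-door holds.

E→J: minimal back-door set {B, Q}.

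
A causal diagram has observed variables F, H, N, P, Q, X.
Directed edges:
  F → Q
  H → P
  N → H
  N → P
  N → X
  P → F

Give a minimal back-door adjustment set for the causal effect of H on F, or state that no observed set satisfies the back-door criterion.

H→F: minimal back-door set {N}.

desc(H)\{H}={F,P,Q}; candidates ⊆ {N,X}.
size 0: {}; under {} H still reaches {F,N,P,Q,X} ∋ F.
{N}: H⊥F given {N} in G with H→· removed — back-door holds.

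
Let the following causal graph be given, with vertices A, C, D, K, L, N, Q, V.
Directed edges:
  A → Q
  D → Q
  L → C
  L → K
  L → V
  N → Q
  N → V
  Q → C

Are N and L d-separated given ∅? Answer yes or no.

Bayes-Ball from N | ∅ reaches {C,Q,V}.
L ∉ reach(N|∅) ⇒ N ⊥ L | ∅.

Yes — N ⊥ L | ∅.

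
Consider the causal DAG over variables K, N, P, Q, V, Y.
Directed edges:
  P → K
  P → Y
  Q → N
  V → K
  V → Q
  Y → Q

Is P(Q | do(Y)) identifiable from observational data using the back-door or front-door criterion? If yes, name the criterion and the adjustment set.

P(Q|do(Y)): backdoor, adjust for ∅.

desc(Y)\{Y}={N,Q}; candidates ⊆ {K,P,V}.
∅: Y⊥Q given ∅ in G with Y→· removed — back-door holds.
P(Q|do(Y)) = P(Q|Y) — no adjustment needed.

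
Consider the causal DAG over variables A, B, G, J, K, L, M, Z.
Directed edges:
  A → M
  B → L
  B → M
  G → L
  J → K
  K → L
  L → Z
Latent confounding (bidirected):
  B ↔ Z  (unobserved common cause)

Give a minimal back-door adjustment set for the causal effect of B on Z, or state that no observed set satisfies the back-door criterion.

desc(B)\{B}={L,M,Z}; candidates ⊆ {A,G,J,K}.
B↔Z: latent back-door arc(s) into B.
size 0: {}; under {} B still reaches {Z} ∋ Z.
size 1: {A}, {G}, {J} …(+1); under {A} B still reaches {Z} ∋ Z.
size 2: {A,G}, {A,J}, {A,K} …(+3); under {A,G} B still reaches {Z} ∋ Z.
B↔Z cannot be blocked by any observed set — no back-door set.

B→Z: no observed back-door set.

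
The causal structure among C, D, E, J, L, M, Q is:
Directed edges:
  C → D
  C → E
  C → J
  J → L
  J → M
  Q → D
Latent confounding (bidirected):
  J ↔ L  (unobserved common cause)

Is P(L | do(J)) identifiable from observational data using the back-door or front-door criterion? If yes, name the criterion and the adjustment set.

desc(J)\{J}={L,M}; candidates ⊆ {C,D,E,Q}.
J↔L: latent back-door arc(s) into J.
size 0: {}; under {} J still reaches {C,D,E,L} ∋ L.
size 1: {C}, {D}, {E} …(+1); under {C} J still reaches {L} ∋ L.
size 2: {C,D}, {C,E}, {C,Q} …(+3); under {C,D} J still reaches {L} ∋ L.
J↔L cannot be blocked by any observed set — no back-door set.
No mediator lies on a directed J→…→L path.
Neither criterion identifies P(L|do(J)) in this graph.

P(L|do(J)): not identifiable (no BD/FD set).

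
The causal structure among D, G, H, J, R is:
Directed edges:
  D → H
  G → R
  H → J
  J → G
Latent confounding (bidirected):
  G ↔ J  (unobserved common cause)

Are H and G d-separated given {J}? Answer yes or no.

Bayes-Ball from H | {J} reaches {D,G,R}.
G ∈ reach(H|{J}) ⇒ H ⊥̸ G | {J}.

No — H and G are d-connected given {J}.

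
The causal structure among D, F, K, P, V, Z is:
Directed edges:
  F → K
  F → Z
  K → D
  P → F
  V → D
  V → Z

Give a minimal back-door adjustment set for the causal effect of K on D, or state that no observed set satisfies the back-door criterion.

desc(K)\{K}={D}; candidates ⊆ {F,P,V,Z}.
∅: K⊥D given ∅ in G with K→· removed — back-door holds.

K→D: minimal back-door set ∅.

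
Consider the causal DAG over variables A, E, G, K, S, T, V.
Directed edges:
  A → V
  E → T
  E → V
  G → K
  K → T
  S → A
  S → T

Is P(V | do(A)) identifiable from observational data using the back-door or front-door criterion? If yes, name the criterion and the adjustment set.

P(V|do(A)): backdoor, adjust for ∅.

desc(A)\{A}={V}; candidates ⊆ {E,G,K,S,T}.
∅: A⊥V given ∅ in G with A→· removed — back-door holds.
P(V|do(A)) = P(V|A) — no adjustment needed.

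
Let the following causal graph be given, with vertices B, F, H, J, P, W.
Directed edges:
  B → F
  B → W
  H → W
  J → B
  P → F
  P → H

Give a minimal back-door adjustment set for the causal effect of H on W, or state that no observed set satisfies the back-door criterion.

H→W: minimal back-door set ∅.

desc(H)\{H}={W}; candidates ⊆ {B,F,J,P}.
∅: H⊥W given ∅ in G with H→· removed — back-door holds.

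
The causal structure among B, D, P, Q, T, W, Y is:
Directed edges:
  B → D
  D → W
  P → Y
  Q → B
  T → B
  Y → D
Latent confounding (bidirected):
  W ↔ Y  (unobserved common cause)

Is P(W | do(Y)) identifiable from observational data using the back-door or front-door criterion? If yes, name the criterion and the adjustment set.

desc(Y)\{Y}={D,W}; candidates ⊆ {B,P,Q,T}.
Y↔W: latent back-door arc(s) into Y.
size 0: {}; under {} Y still reaches {P,W} ∋ W.
size 1: {B}, {P}, {Q} …(+1); under {B} Y still reaches {P,W} ∋ W.
size 2: {B,P}, {B,Q}, {B,T} …(+3); under {B,P} Y still reaches {W} ∋ W.
Y↔W cannot be blocked by any observed set — no back-door set.
{D}: (i) intercepts every directed Y→W path; (ii) no back-door Y→{D}; (iii) {Y} blocks every back-door {D}→W. Front-door holds.
P(W|do(Y)) = Σ_{D} P(D|Y) Σ_{Y'} P(W|D,Y')P(Y').

P(W|do(Y)): frontdoor, adjust for {D}.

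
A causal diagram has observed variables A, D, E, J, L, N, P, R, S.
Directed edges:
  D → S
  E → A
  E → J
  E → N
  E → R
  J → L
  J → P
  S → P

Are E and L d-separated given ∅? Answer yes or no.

No — E and L are d-connected given ∅.

Bayes-Ball from E | ∅ reaches {A,J,L,N,P,R}.
L ∈ reach(E|∅) ⇒ E ⊥̸ L | ∅.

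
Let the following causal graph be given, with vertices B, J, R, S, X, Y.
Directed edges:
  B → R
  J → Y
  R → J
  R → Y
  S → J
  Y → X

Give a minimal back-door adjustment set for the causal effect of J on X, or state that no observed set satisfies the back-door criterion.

desc(J)\{J}={X,Y}; candidates ⊆ {B,R,S}.
size 0: {}; under {} J still reaches {B,R,S,X,Y} ∋ X.
{R}: J⊥X given {R} in G with J→· removed — back-door holds.

J→X: minimal back-door set {R}.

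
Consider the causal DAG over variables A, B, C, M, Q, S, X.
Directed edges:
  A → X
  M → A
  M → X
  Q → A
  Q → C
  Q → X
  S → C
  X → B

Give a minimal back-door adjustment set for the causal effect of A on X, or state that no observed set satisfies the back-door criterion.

desc(A)\{A}={B,X}; candidates ⊆ {C,M,Q,S}.
size 0: {}; under {} A still reaches {B,C,M,Q,X} ∋ X.
size 1: {C}, {M}, {Q} …(+1); under {C} A still reaches {B,M,Q,S,X} ∋ X.
{M,Q}: A⊥X given {M,Q} in G with A→· removed — back-door holds.

A→X: minimal back-door set {M, Q}.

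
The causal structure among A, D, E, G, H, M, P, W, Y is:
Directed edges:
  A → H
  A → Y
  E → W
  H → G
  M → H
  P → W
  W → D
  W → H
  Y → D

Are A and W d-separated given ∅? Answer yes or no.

Yes — A ⊥ W | ∅.

Bayes-Ball from A | ∅ reaches {D,G,H,Y}.
W ∉ reach(A|∅) ⇒ A ⊥ W | ∅.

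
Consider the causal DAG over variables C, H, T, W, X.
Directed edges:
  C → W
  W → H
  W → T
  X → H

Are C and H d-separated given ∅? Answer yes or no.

Bayes-Ball from C | ∅ reaches {H,T,W}.
H ∈ reach(C|∅) ⇒ C ⊥̸ H | ∅.

No — C and H are d-connected given ∅.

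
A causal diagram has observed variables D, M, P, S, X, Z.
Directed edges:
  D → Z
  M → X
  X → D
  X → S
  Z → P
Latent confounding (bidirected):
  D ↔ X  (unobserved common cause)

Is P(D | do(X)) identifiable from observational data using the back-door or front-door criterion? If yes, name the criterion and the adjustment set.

desc(X)\{X}={D,P,S,Z}; candidates ⊆ {M}.
X↔D: latent back-door arc(s) into X.
size 0: {}; under {} X still reaches {D,M,P,Z} ∋ D.
size 1: {M}; under {M} X still reaches {D,P,Z} ∋ D.
X↔D cannot be blocked by any observed set — no back-door set.
No mediator lies on a directed X→…→D path.
Neither criterion identifies P(D|do(X)) in this graph.

P(D|do(X)): not identifiable (no BD/FD set).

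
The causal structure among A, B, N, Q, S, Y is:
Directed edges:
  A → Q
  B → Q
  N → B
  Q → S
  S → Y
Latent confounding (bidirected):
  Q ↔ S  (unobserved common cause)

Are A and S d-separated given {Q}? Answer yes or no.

Bayes-Ball from A | {Q} reaches {B,N,S,Y}.
S ∈ reach(A|{Q}) ⇒ A ⊥̸ S | {Q}.

No — A and S are d-connected given {Q}.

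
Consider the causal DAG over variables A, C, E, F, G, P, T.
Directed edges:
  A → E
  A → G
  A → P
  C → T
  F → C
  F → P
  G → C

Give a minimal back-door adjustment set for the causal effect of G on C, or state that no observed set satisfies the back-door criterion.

G→C: minimal back-door set ∅.

desc(G)\{G}={C,T}; candidates ⊆ {A,E,F,P}.
∅: G⊥C given ∅ in G with G→· removed — back-door holds.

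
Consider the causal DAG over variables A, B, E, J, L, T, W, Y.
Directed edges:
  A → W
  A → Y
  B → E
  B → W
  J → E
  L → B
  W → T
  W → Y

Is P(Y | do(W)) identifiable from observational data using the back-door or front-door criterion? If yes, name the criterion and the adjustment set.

P(Y|do(W)): backdoor, adjust for {A}.

desc(W)\{W}={T,Y}; candidates ⊆ {A,B,E,J,L}.
size 0: {}; under {} W still reaches {A,B,E,L,Y} ∋ Y.
{A}: W⊥Y given {A} in G with W→· removed — back-door holds.
P(Y|do(W)) = Σ_{A} P(Y|W,A)·P(A).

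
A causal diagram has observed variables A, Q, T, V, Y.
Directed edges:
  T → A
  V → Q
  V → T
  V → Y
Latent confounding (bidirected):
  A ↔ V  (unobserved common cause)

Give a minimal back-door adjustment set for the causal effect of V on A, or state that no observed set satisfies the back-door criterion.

V→A: no observed back-door set.

desc(V)\{V}={A,Q,T,Y}; candidates ⊆ {—}.
V↔A: latent back-door arc(s) into V.
size 0: {}; under {} V still reaches {A} ∋ A.
V↔A cannot be blocked by any observed set — no back-door set.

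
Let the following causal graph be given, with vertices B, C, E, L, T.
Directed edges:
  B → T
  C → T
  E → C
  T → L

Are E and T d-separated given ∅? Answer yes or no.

No — E and T are d-connected given ∅.

Bayes-Ball from E | ∅ reaches {C,L,T}.
T ∈ reach(E|∅) ⇒ E ⊥̸ T | ∅.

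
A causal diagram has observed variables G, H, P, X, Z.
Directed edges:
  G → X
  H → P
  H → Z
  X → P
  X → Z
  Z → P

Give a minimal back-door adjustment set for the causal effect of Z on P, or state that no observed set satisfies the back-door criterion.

desc(Z)\{Z}={P}; candidates ⊆ {G,H,X}.
size 0: {}; under {} Z still reaches {G,H,P,X} ∋ P.
size 1: {G}, {H}, {X}; under {G} Z still reaches {H,P,X} ∋ P.
{H,X}: Z⊥P given {H,X} in G with Z→· removed — back-door holds.

Z→P: minimal back-door set {H, X}.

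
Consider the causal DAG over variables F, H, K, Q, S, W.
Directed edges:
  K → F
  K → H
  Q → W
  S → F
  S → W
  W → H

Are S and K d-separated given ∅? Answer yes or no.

Yes — S ⊥ K | ∅.

Bayes-Ball from S | ∅ reaches {F,H,W}.
K ∉ reach(S|∅) ⇒ S ⊥ K | ∅.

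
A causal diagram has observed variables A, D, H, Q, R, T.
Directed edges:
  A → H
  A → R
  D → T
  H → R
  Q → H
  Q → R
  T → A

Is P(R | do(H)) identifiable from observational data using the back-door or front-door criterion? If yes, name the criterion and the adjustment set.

P(R|do(H)): backdoor, adjust for {A, Q}.

desc(H)\{H}={R}; candidates ⊆ {A,D,Q,T}.
size 0: {}; under {} H still reaches {A,D,Q,R,T} ∋ R.
size 1: {A}, {D}, {Q} …(+1); under {A} H still reaches {Q,R} ∋ R.
{A,Q}: H⊥R given {A,Q} in G with H→· removed — back-door holds.
P(R|do(H)) = Σ_{A,Q} P(R|H,A,Q)·P(A,Q).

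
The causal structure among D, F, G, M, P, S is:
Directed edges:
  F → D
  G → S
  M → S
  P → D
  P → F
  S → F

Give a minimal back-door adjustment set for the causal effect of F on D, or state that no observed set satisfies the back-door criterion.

F→D: minimal back-door set {P}.

desc(F)\{F}={D}; candidates ⊆ {G,M,P,S}.
size 0: {}; under {} F still reaches {D,G,M,P,S} ∋ D.
{P}: F⊥D given {P} in G with F→· removed — back-door holds.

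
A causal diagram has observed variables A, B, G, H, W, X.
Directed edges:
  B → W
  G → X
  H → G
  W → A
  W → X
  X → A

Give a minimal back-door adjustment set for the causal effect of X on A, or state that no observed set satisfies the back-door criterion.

desc(X)\{X}={A}; candidates ⊆ {B,G,H,W}.
size 0: {}; under {} X still reaches {A,B,G,H,W} ∋ A.
{W}: X⊥A given {W} in G with X→· removed — back-door holds.

X→A: minimal back-door set {W}.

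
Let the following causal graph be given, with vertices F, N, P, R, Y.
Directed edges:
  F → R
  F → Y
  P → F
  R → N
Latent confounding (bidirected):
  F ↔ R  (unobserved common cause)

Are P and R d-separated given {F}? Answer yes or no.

No — P and R are d-connected given {F}.

Bayes-Ball from P | {F} reaches {N,R}.
R ∈ reach(P|{F}) ⇒ P ⊥̸ R | {F}.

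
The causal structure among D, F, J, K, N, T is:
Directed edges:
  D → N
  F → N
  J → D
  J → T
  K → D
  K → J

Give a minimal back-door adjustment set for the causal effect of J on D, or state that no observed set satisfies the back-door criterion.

desc(J)\{J}={D,N,T}; candidates ⊆ {F,K}.
size 0: {}; under {} J still reaches {D,K,N} ∋ D.
{K}: J⊥D given {K} in G with J→· removed — back-door holds.

J→D: minimal back-door set {K}.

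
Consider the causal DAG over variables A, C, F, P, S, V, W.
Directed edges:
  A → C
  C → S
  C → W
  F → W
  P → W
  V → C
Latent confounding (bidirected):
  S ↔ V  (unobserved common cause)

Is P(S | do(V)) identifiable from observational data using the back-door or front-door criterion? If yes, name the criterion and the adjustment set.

desc(V)\{V}={C,S,W}; candidates ⊆ {A,F,P}.
V↔S: latent back-door arc(s) into V.
size 0: {}; under {} V still reaches {S} ∋ S.
size 1: {A}, {F}, {P}; under {A} V still reaches {S} ∋ S.
size 2: {A,F}, {A,P}, {F,P}; under {A,F} V still reaches {S} ∋ S.
V↔S cannot be blocked by any observed set — no back-door set.
{C}: (i) intercepts every directed V→S path; (ii) no back-door V→{C}; (iii) {V} blocks every back-door {C}→S. Front-door holds.
P(S|do(V)) = Σ_{C} P(C|V) Σ_{V'} P(S|C,V')P(V').

P(S|do(V)): frontdoor, adjust for {C}.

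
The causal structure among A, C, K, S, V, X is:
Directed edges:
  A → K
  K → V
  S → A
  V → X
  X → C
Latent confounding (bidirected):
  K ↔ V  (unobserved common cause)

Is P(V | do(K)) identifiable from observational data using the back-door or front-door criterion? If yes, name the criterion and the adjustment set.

desc(K)\{K}={C,V,X}; candidates ⊆ {A,S}.
K↔V: latent back-door arc(s) into K.
size 0: {}; under {} K still reaches {A,C,S,V,X} ∋ V.
size 1: {A}, {S}; under {A} K still reaches {C,V,X} ∋ V.
size 2: {A,S}; under {A,S} K still reaches {C,V,X} ∋ V.
K↔V cannot be blocked by any observed set — no back-door set.
No mediator lies on a directed K→…→V path.
Neither criterion identifies P(V|do(K)) in this graph.

P(V|do(K)): not identifiable (no BD/FD set).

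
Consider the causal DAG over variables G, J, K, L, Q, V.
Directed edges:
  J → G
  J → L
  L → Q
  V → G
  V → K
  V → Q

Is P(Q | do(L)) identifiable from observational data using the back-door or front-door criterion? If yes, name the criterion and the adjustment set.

desc(L)\{L}={Q}; candidates ⊆ {G,J,K,V}.
∅: L⊥Q given ∅ in G with L→· removed — back-door holds.
P(Q|do(L)) = P(Q|L) — no adjustment needed.

P(Q|do(L)): backdoor, adjust for ∅.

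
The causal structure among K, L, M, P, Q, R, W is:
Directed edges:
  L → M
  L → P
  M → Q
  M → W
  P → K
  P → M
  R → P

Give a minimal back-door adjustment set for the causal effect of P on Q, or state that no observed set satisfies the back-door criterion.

P→Q: minimal back-door set {L}.

desc(P)\{P}={K,M,Q,W}; candidates ⊆ {L,R}.
size 0: {}; under {} P still reaches {L,M,Q,R,W} ∋ Q.
{L}: P⊥Q given {L} in G with P→· removed — back-door holds.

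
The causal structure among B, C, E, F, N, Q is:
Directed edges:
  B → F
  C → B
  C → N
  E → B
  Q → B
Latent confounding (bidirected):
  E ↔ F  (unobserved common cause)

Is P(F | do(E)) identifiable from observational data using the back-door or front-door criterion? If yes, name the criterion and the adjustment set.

P(F|do(E)): frontdoor, adjust for {B}.

desc(E)\{E}={B,F}; candidates ⊆ {C,N,Q}.
E↔F: latent back-door arc(s) into E.
size 0: {}; under {} E still reaches {F} ∋ F.
size 1: {C}, {N}, {Q}; under {C} E still reaches {F} ∋ F.
size 2: {C,N}, {C,Q}, {N,Q}; under {C,N} E still reaches {F} ∋ F.
E↔F cannot be blocked by any observed set — no back-door set.
{B}: (i) intercepts every directed E→F path; (ii) no back-door E→{B}; (iii) {E} blocks every back-door {B}→F. Front-door holds.
P(F|do(E)) = Σ_{B} P(B|E) Σ_{E'} P(F|B,E')P(E').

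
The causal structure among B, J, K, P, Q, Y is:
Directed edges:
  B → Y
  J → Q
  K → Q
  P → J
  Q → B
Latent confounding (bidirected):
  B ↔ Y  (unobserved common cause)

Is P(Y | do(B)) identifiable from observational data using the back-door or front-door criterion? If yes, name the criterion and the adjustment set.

desc(B)\{B}={Y}; candidates ⊆ {J,K,P,Q}.
B↔Y: latent back-door arc(s) into B.
size 0: {}; under {} B still reaches {J,K,P,Q,Y} ∋ Y.
size 1: {J}, {K}, {P} …(+1); under {J} B still reaches {K,Q,Y} ∋ Y.
size 2: {J,K}, {J,P}, {J,Q} …(+3); under {J,K} B still reaches {Q,Y} ∋ Y.
B↔Y cannot be blocked by any observed set — no back-door set.
No mediator lies on a directed B→…→Y path.
Neither criterion identifies P(Y|do(B)) in this graph.

P(Y|do(B)): not identifiable (no BD/FD set).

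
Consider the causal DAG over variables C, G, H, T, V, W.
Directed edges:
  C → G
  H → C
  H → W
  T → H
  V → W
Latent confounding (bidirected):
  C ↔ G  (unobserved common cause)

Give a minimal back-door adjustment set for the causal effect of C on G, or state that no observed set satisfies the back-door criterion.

desc(C)\{C}={G}; candidates ⊆ {H,T,V,W}.
C↔G: latent back-door arc(s) into C.
size 0: {}; under {} C still reaches {G,H,T,W} ∋ G.
size 1: {H}, {T}, {V} …(+1); under {H} C still reaches {G} ∋ G.
size 2: {H,T}, {H,V}, {H,W} …(+3); under {H,T} C still reaches {G} ∋ G.
C↔G cannot be blocked by any observed set — no back-door set.

C→G: no observed back-door set.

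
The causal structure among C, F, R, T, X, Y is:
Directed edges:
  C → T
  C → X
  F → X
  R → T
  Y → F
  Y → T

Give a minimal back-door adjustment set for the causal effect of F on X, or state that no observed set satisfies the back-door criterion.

F→X: minimal back-door set ∅.

desc(F)\{F}={X}; candidates ⊆ {C,R,T,Y}.
∅: F⊥X given ∅ in G with F→· removed — back-door holds.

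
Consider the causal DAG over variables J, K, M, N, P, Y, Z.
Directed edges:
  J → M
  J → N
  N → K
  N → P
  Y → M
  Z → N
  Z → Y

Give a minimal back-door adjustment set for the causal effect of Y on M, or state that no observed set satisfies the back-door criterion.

Y→M: minimal back-door set ∅.

desc(Y)\{Y}={M}; candidates ⊆ {J,K,N,P,Z}.
∅: Y⊥M given ∅ in G with Y→· removed — back-door holds.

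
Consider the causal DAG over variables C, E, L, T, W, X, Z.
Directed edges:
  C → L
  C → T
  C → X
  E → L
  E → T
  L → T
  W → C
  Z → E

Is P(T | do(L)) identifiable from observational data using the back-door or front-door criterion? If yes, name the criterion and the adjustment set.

desc(L)\{L}={T}; candidates ⊆ {C,E,W,X,Z}.
size 0: {}; under {} L still reaches {C,E,T,W,X,Z} ∋ T.
size 1: {C}, {E}, {W} …(+2); under {C} L still reaches {E,T,Z} ∋ T.
{C,E}: L⊥T given {C,E} in G with L→· removed — back-door holds.
P(T|do(L)) = Σ_{C,E} P(T|L,C,E)·P(C,E).

P(T|do(L)): backdoor, adjust for {C, E}.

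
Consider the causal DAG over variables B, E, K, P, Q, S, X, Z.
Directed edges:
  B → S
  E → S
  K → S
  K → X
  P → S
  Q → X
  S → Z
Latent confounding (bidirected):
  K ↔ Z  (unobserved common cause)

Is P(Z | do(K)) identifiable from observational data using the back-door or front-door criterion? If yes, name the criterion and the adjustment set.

P(Z|do(K)): frontdoor, adjust for {S}.

desc(K)\{K}={S,X,Z}; candidates ⊆ {B,E,P,Q}.
K↔Z: latent back-door arc(s) into K.
size 0: {}; under {} K still reaches {Z} ∋ Z.
size 1: {B}, {E}, {P} …(+1); under {B} K still reaches {Z} ∋ Z.
size 2: {B,E}, {B,P}, {B,Q} …(+3); under {B,E} K still reaches {Z} ∋ Z.
K↔Z cannot be blocked by any observed set — no back-door set.
{S}: (i) intercepts every directed K→Z path; (ii) no back-door K→{S}; (iii) {K} blocks every back-door {S}→Z. Front-door holds.
P(Z|do(K)) = Σ_{S} P(S|K) Σ_{K'} P(Z|S,K')P(K').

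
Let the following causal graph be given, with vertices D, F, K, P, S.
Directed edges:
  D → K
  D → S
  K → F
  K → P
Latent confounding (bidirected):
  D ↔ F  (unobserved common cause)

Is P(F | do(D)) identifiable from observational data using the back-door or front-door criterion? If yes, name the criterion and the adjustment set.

P(F|do(D)): frontdoor, adjust for {K}.

desc(D)\{D}={F,K,P,S}; candidates ⊆ {—}.
D↔F: latent back-door arc(s) into D.
size 0: {}; under {} D still reaches {F} ∋ F.
D↔F cannot be blocked by any observed set — no back-door set.
{K}: (i) intercepts every directed D→F path; (ii) no back-door D→{K}; (iii) {D} blocks every back-door {K}→F. Front-door holds.
P(F|do(D)) = Σ_{K} P(K|D) Σ_{D'} P(F|K,D')P(D').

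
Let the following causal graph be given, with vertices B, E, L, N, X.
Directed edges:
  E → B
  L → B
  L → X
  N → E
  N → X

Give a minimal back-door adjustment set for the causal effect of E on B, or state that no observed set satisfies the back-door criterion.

desc(E)\{E}={B}; candidates ⊆ {L,N,X}.
∅: E⊥B given ∅ in G with E→· removed — back-door holds.

E→B: minimal back-door set ∅.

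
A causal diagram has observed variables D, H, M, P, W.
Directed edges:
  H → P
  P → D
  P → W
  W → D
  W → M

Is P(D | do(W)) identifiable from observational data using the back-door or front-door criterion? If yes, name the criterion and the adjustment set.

desc(W)\{W}={D,M}; candidates ⊆ {H,P}.
size 0: {}; under {} W still reaches {D,H,P} ∋ D.
{P}: W⊥D given {P} in G with W→· removed — back-door holds.
P(D|do(W)) = Σ_{P} P(D|W,P)·P(P).

P(D|do(W)): backdoor, adjust for {P}.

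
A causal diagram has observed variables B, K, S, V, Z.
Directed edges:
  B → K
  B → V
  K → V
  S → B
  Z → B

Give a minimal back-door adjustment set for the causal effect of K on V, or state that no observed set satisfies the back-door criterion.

K→V: minimal back-door set {B}.

desc(K)\{K}={V}; candidates ⊆ {B,S,Z}.
size 0: {}; under {} K still reaches {B,S,V,Z} ∋ V.
{B}: K⊥V given {B} in G with K→· removed — back-door holds.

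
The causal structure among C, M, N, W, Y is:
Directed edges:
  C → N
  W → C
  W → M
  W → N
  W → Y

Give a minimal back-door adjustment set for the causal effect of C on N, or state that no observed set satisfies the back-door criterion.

C→N: minimal back-door set {W}.

desc(C)\{C}={N}; candidates ⊆ {M,W,Y}.
size 0: {}; under {} C still reaches {M,N,W,Y} ∋ N.
{W}: C⊥N given {W} in G with C→· removed — back-door holds.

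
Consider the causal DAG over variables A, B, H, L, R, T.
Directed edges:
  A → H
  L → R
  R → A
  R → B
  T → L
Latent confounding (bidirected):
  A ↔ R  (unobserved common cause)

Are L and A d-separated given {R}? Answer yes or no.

No — L and A are d-connected given {R}.

Bayes-Ball from L | {R} reaches {A,H,T}.
A ∈ reach(L|{R}) ⇒ L ⊥̸ A | {R}.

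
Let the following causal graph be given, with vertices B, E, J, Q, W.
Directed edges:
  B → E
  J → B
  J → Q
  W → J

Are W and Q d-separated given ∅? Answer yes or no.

No — W and Q are d-connected given ∅.

Bayes-Ball from W | ∅ reaches {B,E,J,Q}.
Q ∈ reach(W|∅) ⇒ W ⊥̸ Q | ∅.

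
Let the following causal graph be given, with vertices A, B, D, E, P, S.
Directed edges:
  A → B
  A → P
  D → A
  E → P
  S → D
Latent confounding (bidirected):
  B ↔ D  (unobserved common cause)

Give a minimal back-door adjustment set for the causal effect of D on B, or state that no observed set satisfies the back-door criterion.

D→B: no observed back-door set.

desc(D)\{D}={A,B,P}; candidates ⊆ {E,S}.
D↔B: latent back-door arc(s) into D.
size 0: {}; under {} D still reaches {B,S} ∋ B.
size 1: {E}, {S}; under {E} D still reaches {B,S} ∋ B.
size 2: {E,S}; under {E,S} D still reaches {B} ∋ B.
D↔B cannot be blocked by any observed set — no back-door set.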